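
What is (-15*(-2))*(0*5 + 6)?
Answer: 180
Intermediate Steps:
(-15*(-2))*(0*5 + 6) = 30*(0 + 6) = 30*6 = 180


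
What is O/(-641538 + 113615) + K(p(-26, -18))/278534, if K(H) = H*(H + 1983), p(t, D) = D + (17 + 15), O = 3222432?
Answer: -441398601727/73522252441 ≈ -6.0036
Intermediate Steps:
p(t, D) = 32 + D (p(t, D) = D + 32 = 32 + D)
K(H) = H*(1983 + H)
O/(-641538 + 113615) + K(p(-26, -18))/278534 = 3222432/(-641538 + 113615) + ((32 - 18)*(1983 + (32 - 18)))/278534 = 3222432/(-527923) + (14*(1983 + 14))*(1/278534) = 3222432*(-1/527923) + (14*1997)*(1/278534) = -3222432/527923 + 27958*(1/278534) = -3222432/527923 + 13979/139267 = -441398601727/73522252441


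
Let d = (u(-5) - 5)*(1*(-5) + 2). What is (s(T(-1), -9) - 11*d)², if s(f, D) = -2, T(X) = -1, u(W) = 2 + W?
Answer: 70756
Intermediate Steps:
d = 24 (d = ((2 - 5) - 5)*(1*(-5) + 2) = (-3 - 5)*(-5 + 2) = -8*(-3) = 24)
(s(T(-1), -9) - 11*d)² = (-2 - 11*24)² = (-2 - 264)² = (-266)² = 70756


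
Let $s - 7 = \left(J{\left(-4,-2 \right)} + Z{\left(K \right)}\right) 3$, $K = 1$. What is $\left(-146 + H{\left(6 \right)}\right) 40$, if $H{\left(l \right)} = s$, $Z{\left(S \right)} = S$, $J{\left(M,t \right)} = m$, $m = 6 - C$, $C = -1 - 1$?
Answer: $-4480$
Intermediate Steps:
$C = -2$ ($C = -1 - 1 = -2$)
$m = 8$ ($m = 6 - -2 = 6 + 2 = 8$)
$J{\left(M,t \right)} = 8$
$s = 34$ ($s = 7 + \left(8 + 1\right) 3 = 7 + 9 \cdot 3 = 7 + 27 = 34$)
$H{\left(l \right)} = 34$
$\left(-146 + H{\left(6 \right)}\right) 40 = \left(-146 + 34\right) 40 = \left(-112\right) 40 = -4480$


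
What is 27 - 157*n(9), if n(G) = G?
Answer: -1386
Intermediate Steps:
27 - 157*n(9) = 27 - 157*9 = 27 - 1413 = -1386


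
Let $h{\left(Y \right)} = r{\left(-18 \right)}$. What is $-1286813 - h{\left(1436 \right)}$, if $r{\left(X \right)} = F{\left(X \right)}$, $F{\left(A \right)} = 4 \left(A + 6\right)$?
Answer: $-1286765$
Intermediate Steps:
$F{\left(A \right)} = 24 + 4 A$ ($F{\left(A \right)} = 4 \left(6 + A\right) = 24 + 4 A$)
$r{\left(X \right)} = 24 + 4 X$
$h{\left(Y \right)} = -48$ ($h{\left(Y \right)} = 24 + 4 \left(-18\right) = 24 - 72 = -48$)
$-1286813 - h{\left(1436 \right)} = -1286813 - -48 = -1286813 + 48 = -1286765$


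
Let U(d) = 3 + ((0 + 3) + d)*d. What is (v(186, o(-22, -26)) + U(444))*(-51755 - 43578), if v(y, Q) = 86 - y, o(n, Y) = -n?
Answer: -18911302543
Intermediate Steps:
U(d) = 3 + d*(3 + d) (U(d) = 3 + (3 + d)*d = 3 + d*(3 + d))
(v(186, o(-22, -26)) + U(444))*(-51755 - 43578) = ((86 - 1*186) + (3 + 444**2 + 3*444))*(-51755 - 43578) = ((86 - 186) + (3 + 197136 + 1332))*(-95333) = (-100 + 198471)*(-95333) = 198371*(-95333) = -18911302543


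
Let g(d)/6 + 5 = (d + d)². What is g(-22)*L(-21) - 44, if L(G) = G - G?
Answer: -44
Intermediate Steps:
L(G) = 0
g(d) = -30 + 24*d² (g(d) = -30 + 6*(d + d)² = -30 + 6*(2*d)² = -30 + 6*(4*d²) = -30 + 24*d²)
g(-22)*L(-21) - 44 = (-30 + 24*(-22)²)*0 - 44 = (-30 + 24*484)*0 - 44 = (-30 + 11616)*0 - 44 = 11586*0 - 44 = 0 - 44 = -44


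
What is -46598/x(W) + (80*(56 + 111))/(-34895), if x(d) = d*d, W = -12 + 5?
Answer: -46476910/48853 ≈ -951.36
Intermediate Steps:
W = -7
x(d) = d²
-46598/x(W) + (80*(56 + 111))/(-34895) = -46598/((-7)²) + (80*(56 + 111))/(-34895) = -46598/49 + (80*167)*(-1/34895) = -46598*1/49 + 13360*(-1/34895) = -46598/49 - 2672/6979 = -46476910/48853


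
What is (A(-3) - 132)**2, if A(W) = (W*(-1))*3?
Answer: 15129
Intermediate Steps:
A(W) = -3*W (A(W) = -W*3 = -3*W)
(A(-3) - 132)**2 = (-3*(-3) - 132)**2 = (9 - 132)**2 = (-123)**2 = 15129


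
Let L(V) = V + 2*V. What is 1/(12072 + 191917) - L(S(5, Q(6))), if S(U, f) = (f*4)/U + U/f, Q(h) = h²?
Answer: -1062578641/12239340 ≈ -86.817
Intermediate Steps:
S(U, f) = U/f + 4*f/U (S(U, f) = (4*f)/U + U/f = 4*f/U + U/f = U/f + 4*f/U)
L(V) = 3*V
1/(12072 + 191917) - L(S(5, Q(6))) = 1/(12072 + 191917) - 3*(5/(6²) + 4*6²/5) = 1/203989 - 3*(5/36 + 4*36*(⅕)) = 1/203989 - 3*(5*(1/36) + 144/5) = 1/203989 - 3*(5/36 + 144/5) = 1/203989 - 3*5209/180 = 1/203989 - 1*5209/60 = 1/203989 - 5209/60 = -1062578641/12239340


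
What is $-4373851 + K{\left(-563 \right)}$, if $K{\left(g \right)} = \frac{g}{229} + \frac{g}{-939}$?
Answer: $- \frac{940513954111}{215031} \approx -4.3739 \cdot 10^{6}$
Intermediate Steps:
$K{\left(g \right)} = \frac{710 g}{215031}$ ($K{\left(g \right)} = g \frac{1}{229} + g \left(- \frac{1}{939}\right) = \frac{g}{229} - \frac{g}{939} = \frac{710 g}{215031}$)
$-4373851 + K{\left(-563 \right)} = -4373851 + \frac{710}{215031} \left(-563\right) = -4373851 - \frac{399730}{215031} = - \frac{940513954111}{215031}$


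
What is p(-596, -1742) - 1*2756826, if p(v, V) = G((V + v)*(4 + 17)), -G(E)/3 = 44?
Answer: -2756958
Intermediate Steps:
G(E) = -132 (G(E) = -3*44 = -132)
p(v, V) = -132
p(-596, -1742) - 1*2756826 = -132 - 1*2756826 = -132 - 2756826 = -2756958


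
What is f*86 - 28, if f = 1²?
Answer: 58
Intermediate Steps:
f = 1
f*86 - 28 = 1*86 - 28 = 86 - 28 = 58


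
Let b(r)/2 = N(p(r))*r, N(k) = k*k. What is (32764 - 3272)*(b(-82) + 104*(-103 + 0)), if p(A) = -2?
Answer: -335265056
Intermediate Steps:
N(k) = k**2
b(r) = 8*r (b(r) = 2*((-2)**2*r) = 2*(4*r) = 8*r)
(32764 - 3272)*(b(-82) + 104*(-103 + 0)) = (32764 - 3272)*(8*(-82) + 104*(-103 + 0)) = 29492*(-656 + 104*(-103)) = 29492*(-656 - 10712) = 29492*(-11368) = -335265056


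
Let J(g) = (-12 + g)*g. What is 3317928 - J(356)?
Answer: 3195464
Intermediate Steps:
J(g) = g*(-12 + g)
3317928 - J(356) = 3317928 - 356*(-12 + 356) = 3317928 - 356*344 = 3317928 - 1*122464 = 3317928 - 122464 = 3195464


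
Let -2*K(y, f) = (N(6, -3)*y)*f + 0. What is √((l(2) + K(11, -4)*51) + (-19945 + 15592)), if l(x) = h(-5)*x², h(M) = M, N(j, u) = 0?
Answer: I*√4373 ≈ 66.129*I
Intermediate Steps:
K(y, f) = 0 (K(y, f) = -((0*y)*f + 0)/2 = -(0*f + 0)/2 = -(0 + 0)/2 = -½*0 = 0)
l(x) = -5*x²
√((l(2) + K(11, -4)*51) + (-19945 + 15592)) = √((-5*2² + 0*51) + (-19945 + 15592)) = √((-5*4 + 0) - 4353) = √((-20 + 0) - 4353) = √(-20 - 4353) = √(-4373) = I*√4373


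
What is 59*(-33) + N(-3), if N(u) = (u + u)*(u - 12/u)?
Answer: -1953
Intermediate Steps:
N(u) = 2*u*(u - 12/u) (N(u) = (2*u)*(u - 12/u) = 2*u*(u - 12/u))
59*(-33) + N(-3) = 59*(-33) + (-24 + 2*(-3)²) = -1947 + (-24 + 2*9) = -1947 + (-24 + 18) = -1947 - 6 = -1953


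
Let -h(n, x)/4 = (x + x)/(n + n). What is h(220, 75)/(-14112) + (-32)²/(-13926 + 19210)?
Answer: 13253069/68353824 ≈ 0.19389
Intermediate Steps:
h(n, x) = -4*x/n (h(n, x) = -4*(x + x)/(n + n) = -4*2*x/(2*n) = -4*2*x*1/(2*n) = -4*x/n)
h(220, 75)/(-14112) + (-32)²/(-13926 + 19210) = -4*75/220/(-14112) + (-32)²/(-13926 + 19210) = -4*75*1/220*(-1/14112) + 1024/5284 = -15/11*(-1/14112) + 1024*(1/5284) = 5/51744 + 256/1321 = 13253069/68353824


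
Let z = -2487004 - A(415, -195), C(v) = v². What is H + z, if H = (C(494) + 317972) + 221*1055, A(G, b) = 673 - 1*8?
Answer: -1692506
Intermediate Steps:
A(G, b) = 665 (A(G, b) = 673 - 8 = 665)
z = -2487669 (z = -2487004 - 1*665 = -2487004 - 665 = -2487669)
H = 795163 (H = (494² + 317972) + 221*1055 = (244036 + 317972) + 233155 = 562008 + 233155 = 795163)
H + z = 795163 - 2487669 = -1692506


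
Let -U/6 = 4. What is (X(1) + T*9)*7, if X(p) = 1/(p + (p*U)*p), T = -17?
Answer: -24640/23 ≈ -1071.3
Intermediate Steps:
U = -24 (U = -6*4 = -24)
X(p) = 1/(p - 24*p²) (X(p) = 1/(p + (p*(-24))*p) = 1/(p + (-24*p)*p) = 1/(p - 24*p²))
(X(1) + T*9)*7 = (-1/(1*(-1 + 24*1)) - 17*9)*7 = (-1*1/(-1 + 24) - 153)*7 = (-1*1/23 - 153)*7 = (-1*1*1/23 - 153)*7 = (-1/23 - 153)*7 = -3520/23*7 = -24640/23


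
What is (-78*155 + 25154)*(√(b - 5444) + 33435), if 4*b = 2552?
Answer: 436794840 + 39192*I*√534 ≈ 4.3679e+8 + 9.0567e+5*I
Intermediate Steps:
b = 638 (b = (¼)*2552 = 638)
(-78*155 + 25154)*(√(b - 5444) + 33435) = (-78*155 + 25154)*(√(638 - 5444) + 33435) = (-12090 + 25154)*(√(-4806) + 33435) = 13064*(3*I*√534 + 33435) = 13064*(33435 + 3*I*√534) = 436794840 + 39192*I*√534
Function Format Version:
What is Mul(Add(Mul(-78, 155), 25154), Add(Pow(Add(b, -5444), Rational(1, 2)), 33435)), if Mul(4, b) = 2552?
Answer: Add(436794840, Mul(39192, I, Pow(534, Rational(1, 2)))) ≈ Add(4.3679e+8, Mul(9.0567e+5, I))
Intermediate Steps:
b = 638 (b = Mul(Rational(1, 4), 2552) = 638)
Mul(Add(Mul(-78, 155), 25154), Add(Pow(Add(b, -5444), Rational(1, 2)), 33435)) = Mul(Add(Mul(-78, 155), 25154), Add(Pow(Add(638, -5444), Rational(1, 2)), 33435)) = Mul(Add(-12090, 25154), Add(Pow(-4806, Rational(1, 2)), 33435)) = Mul(13064, Add(Mul(3, I, Pow(534, Rational(1, 2))), 33435)) = Mul(13064, Add(33435, Mul(3, I, Pow(534, Rational(1, 2))))) = Add(436794840, Mul(39192, I, Pow(534, Rational(1, 2))))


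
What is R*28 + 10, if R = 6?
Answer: 178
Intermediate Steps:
R*28 + 10 = 6*28 + 10 = 168 + 10 = 178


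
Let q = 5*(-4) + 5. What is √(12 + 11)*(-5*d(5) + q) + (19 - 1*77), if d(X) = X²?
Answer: -58 - 140*√23 ≈ -729.42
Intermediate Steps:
q = -15 (q = -20 + 5 = -15)
√(12 + 11)*(-5*d(5) + q) + (19 - 1*77) = √(12 + 11)*(-5*5² - 15) + (19 - 1*77) = √23*(-5*25 - 15) + (19 - 77) = √23*(-125 - 15) - 58 = √23*(-140) - 58 = -140*√23 - 58 = -58 - 140*√23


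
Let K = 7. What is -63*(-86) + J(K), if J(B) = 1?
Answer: 5419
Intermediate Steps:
-63*(-86) + J(K) = -63*(-86) + 1 = 5418 + 1 = 5419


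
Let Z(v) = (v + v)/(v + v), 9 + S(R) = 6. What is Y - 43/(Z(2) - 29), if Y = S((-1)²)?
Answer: -41/28 ≈ -1.4643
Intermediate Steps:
S(R) = -3 (S(R) = -9 + 6 = -3)
Z(v) = 1 (Z(v) = (2*v)/((2*v)) = (2*v)*(1/(2*v)) = 1)
Y = -3
Y - 43/(Z(2) - 29) = -3 - 43/(1 - 29) = -3 - 43/(-28) = -3 - 1/28*(-43) = -3 + 43/28 = -41/28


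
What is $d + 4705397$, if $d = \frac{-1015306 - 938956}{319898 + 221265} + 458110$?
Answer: $\frac{2794296984379}{541163} \approx 5.1635 \cdot 10^{6}$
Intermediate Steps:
$d = \frac{247910227668}{541163}$ ($d = - \frac{1954262}{541163} + 458110 = \frac{247910227668}{541163} \approx 4.5811 \cdot 10^{5}$)
$d + 4705397 = \frac{247910227668}{541163} + 4705397 = \frac{2794296984379}{541163}$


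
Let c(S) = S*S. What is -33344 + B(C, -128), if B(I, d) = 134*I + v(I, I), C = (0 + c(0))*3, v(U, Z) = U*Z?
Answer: -33344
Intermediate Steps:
c(S) = S²
C = 0 (C = (0 + 0²)*3 = (0 + 0)*3 = 0*3 = 0)
B(I, d) = I² + 134*I (B(I, d) = 134*I + I*I = 134*I + I² = I² + 134*I)
-33344 + B(C, -128) = -33344 + 0*(134 + 0) = -33344 + 0*134 = -33344 + 0 = -33344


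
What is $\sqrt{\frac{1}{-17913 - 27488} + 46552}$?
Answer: $\frac{19 \sqrt{265804285991}}{45401} \approx 215.76$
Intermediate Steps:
$\sqrt{\frac{1}{-17913 - 27488} + 46552} = \sqrt{\frac{1}{-45401} + 46552} = \sqrt{- \frac{1}{45401} + 46552} = \sqrt{\frac{2113507351}{45401}} = \frac{19 \sqrt{265804285991}}{45401}$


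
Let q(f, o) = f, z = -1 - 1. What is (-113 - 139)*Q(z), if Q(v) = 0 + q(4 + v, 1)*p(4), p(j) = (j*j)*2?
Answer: -16128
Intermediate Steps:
z = -2
p(j) = 2*j² (p(j) = j²*2 = 2*j²)
Q(v) = 128 + 32*v (Q(v) = 0 + (4 + v)*(2*4²) = 0 + (4 + v)*(2*16) = 0 + (4 + v)*32 = 0 + (128 + 32*v) = 128 + 32*v)
(-113 - 139)*Q(z) = (-113 - 139)*(128 + 32*(-2)) = -252*(128 - 64) = -252*64 = -16128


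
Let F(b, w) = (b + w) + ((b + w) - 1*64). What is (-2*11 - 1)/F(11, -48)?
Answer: ⅙ ≈ 0.16667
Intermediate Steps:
F(b, w) = -64 + 2*b + 2*w (F(b, w) = (b + w) + ((b + w) - 64) = (b + w) + (-64 + b + w) = -64 + 2*b + 2*w)
(-2*11 - 1)/F(11, -48) = (-2*11 - 1)/(-64 + 2*11 + 2*(-48)) = (-22 - 1)/(-64 + 22 - 96) = -23/(-138) = -23*(-1/138) = ⅙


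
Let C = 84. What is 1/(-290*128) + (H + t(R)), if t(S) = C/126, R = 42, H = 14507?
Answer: 1615573757/111360 ≈ 14508.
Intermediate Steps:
t(S) = ⅔ (t(S) = 84/126 = 84*(1/126) = ⅔)
1/(-290*128) + (H + t(R)) = 1/(-290*128) + (14507 + ⅔) = 1/(-37120) + 43523/3 = -1/37120 + 43523/3 = 1615573757/111360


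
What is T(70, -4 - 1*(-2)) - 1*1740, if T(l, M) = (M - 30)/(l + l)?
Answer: -60908/35 ≈ -1740.2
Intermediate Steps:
T(l, M) = (-30 + M)/(2*l) (T(l, M) = (-30 + M)/((2*l)) = (-30 + M)*(1/(2*l)) = (-30 + M)/(2*l))
T(70, -4 - 1*(-2)) - 1*1740 = (1/2)*(-30 + (-4 - 1*(-2)))/70 - 1*1740 = (1/2)*(1/70)*(-30 + (-4 + 2)) - 1740 = (1/2)*(1/70)*(-30 - 2) - 1740 = (1/2)*(1/70)*(-32) - 1740 = -8/35 - 1740 = -60908/35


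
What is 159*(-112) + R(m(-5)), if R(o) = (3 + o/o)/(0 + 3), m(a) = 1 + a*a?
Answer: -53420/3 ≈ -17807.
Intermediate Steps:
m(a) = 1 + a²
R(o) = 4/3 (R(o) = (3 + 1)/3 = 4*(⅓) = 4/3)
159*(-112) + R(m(-5)) = 159*(-112) + 4/3 = -17808 + 4/3 = -53420/3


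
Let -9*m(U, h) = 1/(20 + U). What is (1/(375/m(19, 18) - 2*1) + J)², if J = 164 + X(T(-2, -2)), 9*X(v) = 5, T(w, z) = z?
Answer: 38001439070818084/1403379037449 ≈ 27079.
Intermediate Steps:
m(U, h) = -1/(9*(20 + U))
X(v) = 5/9 (X(v) = (⅑)*5 = 5/9)
J = 1481/9 (J = 164 + 5/9 = 1481/9 ≈ 164.56)
(1/(375/m(19, 18) - 2*1) + J)² = (1/(375/((-1/(180 + 9*19))) - 2*1) + 1481/9)² = (1/(375/((-1/(180 + 171))) - 2) + 1481/9)² = (1/(375/((-1/351)) - 2) + 1481/9)² = (1/(375/((-1*1/351)) - 2) + 1481/9)² = (1/(375/(-1/351) - 2) + 1481/9)² = (1/(375*(-351) - 2) + 1481/9)² = (1/(-131625 - 2) + 1481/9)² = (1/(-131627) + 1481/9)² = (-1/131627 + 1481/9)² = (194939578/1184643)² = 38001439070818084/1403379037449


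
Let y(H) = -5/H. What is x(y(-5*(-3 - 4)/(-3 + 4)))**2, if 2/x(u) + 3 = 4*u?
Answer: 196/625 ≈ 0.31360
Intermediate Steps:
x(u) = 2/(-3 + 4*u)
x(y(-5*(-3 - 4)/(-3 + 4)))**2 = (2/(-3 + 4*(-5*(-(-3 + 4)/(5*(-3 - 4))))))**2 = (2/(-3 + 4*(-5/((-(-35)/1)))))**2 = (2/(-3 + 4*(-5/((-(-35))))))**2 = (2/(-3 + 4*(-5/((-5*(-7))))))**2 = (2/(-3 + 4*(-5/35)))**2 = (2/(-3 + 4*(-5*1/35)))**2 = (2/(-3 + 4*(-1/7)))**2 = (2/(-3 - 4/7))**2 = (2/(-25/7))**2 = (2*(-7/25))**2 = (-14/25)**2 = 196/625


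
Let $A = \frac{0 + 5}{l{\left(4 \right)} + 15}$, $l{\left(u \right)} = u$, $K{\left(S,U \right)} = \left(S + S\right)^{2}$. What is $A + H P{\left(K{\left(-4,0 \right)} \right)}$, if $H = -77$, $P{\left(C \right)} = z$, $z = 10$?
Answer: $- \frac{14625}{19} \approx -769.74$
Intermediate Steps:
$K{\left(S,U \right)} = 4 S^{2}$ ($K{\left(S,U \right)} = \left(2 S\right)^{2} = 4 S^{2}$)
$P{\left(C \right)} = 10$
$A = \frac{5}{19}$ ($A = \frac{0 + 5}{4 + 15} = \frac{5}{19} \approx 0.26316$)
$A + H P{\left(K{\left(-4,0 \right)} \right)} = \frac{5}{19} - 770 = - \frac{14625}{19}$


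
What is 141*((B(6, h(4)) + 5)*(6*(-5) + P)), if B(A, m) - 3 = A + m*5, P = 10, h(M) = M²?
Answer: -265080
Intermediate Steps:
B(A, m) = 3 + A + 5*m (B(A, m) = 3 + (A + m*5) = 3 + (A + 5*m) = 3 + A + 5*m)
141*((B(6, h(4)) + 5)*(6*(-5) + P)) = 141*(((3 + 6 + 5*4²) + 5)*(6*(-5) + 10)) = 141*(((3 + 6 + 5*16) + 5)*(-30 + 10)) = 141*(((3 + 6 + 80) + 5)*(-20)) = 141*((89 + 5)*(-20)) = 141*(94*(-20)) = 141*(-1880) = -265080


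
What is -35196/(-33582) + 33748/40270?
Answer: 212555688/112695595 ≈ 1.8861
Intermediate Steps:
-35196/(-33582) + 33748/40270 = -35196*(-1/33582) + 33748*(1/40270) = 5866/5597 + 16874/20135 = 212555688/112695595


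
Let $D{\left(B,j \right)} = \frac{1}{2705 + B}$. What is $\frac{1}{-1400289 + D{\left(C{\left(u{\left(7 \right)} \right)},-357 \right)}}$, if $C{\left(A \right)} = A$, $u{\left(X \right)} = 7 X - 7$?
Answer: $- \frac{2747}{3846593882} \approx -7.1414 \cdot 10^{-7}$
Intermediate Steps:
$u{\left(X \right)} = -7 + 7 X$
$\frac{1}{-1400289 + D{\left(C{\left(u{\left(7 \right)} \right)},-357 \right)}} = \frac{1}{-1400289 + \frac{1}{2705 + \left(-7 + 7 \cdot 7\right)}} = \frac{1}{-1400289 + \frac{1}{2705 + \left(-7 + 49\right)}} = \frac{1}{-1400289 + \frac{1}{2705 + 42}} = \frac{1}{-1400289 + \frac{1}{2747}} = \frac{1}{- \frac{3846593882}{2747}} = - \frac{2747}{3846593882}$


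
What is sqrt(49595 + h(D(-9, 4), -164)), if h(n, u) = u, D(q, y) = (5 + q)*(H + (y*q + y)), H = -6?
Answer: sqrt(49431) ≈ 222.33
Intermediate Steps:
D(q, y) = (5 + q)*(-6 + y + q*y) (D(q, y) = (5 + q)*(-6 + (y*q + y)) = (5 + q)*(-6 + (q*y + y)) = (5 + q)*(-6 + (y + q*y)) = (5 + q)*(-6 + y + q*y))
sqrt(49595 + h(D(-9, 4), -164)) = sqrt(49595 - 164) = sqrt(49431)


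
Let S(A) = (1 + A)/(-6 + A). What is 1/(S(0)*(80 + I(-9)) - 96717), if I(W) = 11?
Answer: -6/580393 ≈ -1.0338e-5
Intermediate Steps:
S(A) = (1 + A)/(-6 + A)
1/(S(0)*(80 + I(-9)) - 96717) = 1/(((1 + 0)/(-6 + 0))*(80 + 11) - 96717) = 1/((1/(-6))*91 - 96717) = 1/(-1/6*1*91 - 96717) = 1/(-1/6*91 - 96717) = 1/(-91/6 - 96717) = 1/(-580393/6) = -6/580393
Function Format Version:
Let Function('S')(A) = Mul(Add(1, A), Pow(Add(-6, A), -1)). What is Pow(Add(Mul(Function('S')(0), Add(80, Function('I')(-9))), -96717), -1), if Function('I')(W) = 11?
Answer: Rational(-6, 580393) ≈ -1.0338e-5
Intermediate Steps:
Function('S')(A) = Mul(Pow(Add(-6, A), -1), Add(1, A))
Pow(Add(Mul(Function('S')(0), Add(80, Function('I')(-9))), -96717), -1) = Pow(Add(Mul(Mul(Pow(Add(-6, 0), -1), Add(1, 0)), Add(80, 11)), -96717), -1) = Pow(Add(Mul(Mul(Pow(-6, -1), 1), 91), -96717), -1) = Pow(Add(Mul(Mul(Rational(-1, 6), 1), 91), -96717), -1) = Pow(Add(Mul(Rational(-1, 6), 91), -96717), -1) = Pow(Add(Rational(-91, 6), -96717), -1) = Pow(Rational(-580393, 6), -1) = Rational(-6, 580393)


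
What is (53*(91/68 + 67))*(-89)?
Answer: -21919899/68 ≈ -3.2235e+5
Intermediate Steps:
(53*(91/68 + 67))*(-89) = (53*(4647/68))*(-89) = (246291/68)*(-89) = -21919899/68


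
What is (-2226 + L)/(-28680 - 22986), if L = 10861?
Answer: -8635/51666 ≈ -0.16713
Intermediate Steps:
(-2226 + L)/(-28680 - 22986) = (-2226 + 10861)/(-28680 - 22986) = 8635/(-51666) = 8635*(-1/51666) = -8635/51666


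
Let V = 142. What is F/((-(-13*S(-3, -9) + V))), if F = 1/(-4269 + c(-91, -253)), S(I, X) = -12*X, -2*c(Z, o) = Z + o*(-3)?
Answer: -1/5808986 ≈ -1.7215e-7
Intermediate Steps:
c(Z, o) = -Z/2 + 3*o/2 (c(Z, o) = -(Z + o*(-3))/2 = -(Z - 3*o)/2 = -Z/2 + 3*o/2)
F = -1/4603 (F = 1/(-4269 + (-1/2*(-91) + (3/2)*(-253))) = 1/(-4269 + (91/2 - 759/2)) = 1/(-4269 - 334) = 1/(-4603) = -1/4603 ≈ -0.00021725)
F/((-(-13*S(-3, -9) + V))) = -(-1/(-(-156)*(-9) + 142))/4603 = -(-1/(-13*108 + 142))/4603 = -(-1/(-1404 + 142))/4603 = -1/(4603*((-1*(-1262)))) = -1/4603/1262 = -1/4603*1/1262 = -1/5808986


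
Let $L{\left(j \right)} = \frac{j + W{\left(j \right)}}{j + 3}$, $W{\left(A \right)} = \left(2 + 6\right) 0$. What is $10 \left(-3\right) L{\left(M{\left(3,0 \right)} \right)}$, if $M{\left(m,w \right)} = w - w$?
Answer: $0$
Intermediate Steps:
$M{\left(m,w \right)} = 0$
$W{\left(A \right)} = 0$ ($W{\left(A \right)} = 8 \cdot 0 = 0$)
$L{\left(j \right)} = \frac{j}{3 + j}$ ($L{\left(j \right)} = \frac{j + 0}{j + 3} = \frac{j}{3 + j}$)
$10 \left(-3\right) L{\left(M{\left(3,0 \right)} \right)} = 10 \left(-3\right) \frac{0}{3 + 0} = - 30 \cdot \frac{0}{3} = - 30 \cdot 0 \cdot \frac{1}{3} = \left(-30\right) 0 = 0$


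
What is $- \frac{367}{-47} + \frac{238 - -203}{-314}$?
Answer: $\frac{94511}{14758} \approx 6.4041$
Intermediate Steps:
$- \frac{367}{-47} + \frac{238 - -203}{-314} = \left(-367\right) \left(- \frac{1}{47}\right) + \left(238 + 203\right) \left(- \frac{1}{314}\right) = \frac{367}{47} + 441 \left(- \frac{1}{314}\right) = \frac{367}{47} - \frac{441}{314} = \frac{94511}{14758}$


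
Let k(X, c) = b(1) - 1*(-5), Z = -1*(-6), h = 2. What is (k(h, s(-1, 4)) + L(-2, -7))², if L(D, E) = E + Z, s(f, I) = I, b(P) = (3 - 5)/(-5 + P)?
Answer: 81/4 ≈ 20.250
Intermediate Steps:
b(P) = -2/(-5 + P)
Z = 6
L(D, E) = 6 + E (L(D, E) = E + 6 = 6 + E)
k(X, c) = 11/2 (k(X, c) = -2/(-5 + 1) - 1*(-5) = -2/(-4) + 5 = -2*(-¼) + 5 = ½ + 5 = 11/2)
(k(h, s(-1, 4)) + L(-2, -7))² = (11/2 + (6 - 7))² = (11/2 - 1)² = (9/2)² = 81/4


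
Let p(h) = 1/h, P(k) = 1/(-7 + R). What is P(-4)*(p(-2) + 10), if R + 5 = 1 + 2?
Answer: -19/18 ≈ -1.0556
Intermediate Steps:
R = -2 (R = -5 + (1 + 2) = -5 + 3 = -2)
P(k) = -⅑ (P(k) = 1/(-7 - 2) = 1/(-9) = -⅑)
P(-4)*(p(-2) + 10) = -(1/(-2) + 10)/9 = -(-½ + 10)/9 = -⅑*19/2 = -19/18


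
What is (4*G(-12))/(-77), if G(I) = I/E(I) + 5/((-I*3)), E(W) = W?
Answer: -41/693 ≈ -0.059163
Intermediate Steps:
G(I) = 1 - 5/(3*I) (G(I) = I/I + 5/((-I*3)) = 1 + 5/((-3*I)) = 1 + 5*(-1/(3*I)) = 1 - 5/(3*I))
(4*G(-12))/(-77) = (4*((-5/3 - 12)/(-12)))/(-77) = (4*(-1/12*(-41/3)))*(-1/77) = (4*(41/36))*(-1/77) = (41/9)*(-1/77) = -41/693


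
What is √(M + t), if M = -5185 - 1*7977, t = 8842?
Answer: 12*I*√30 ≈ 65.727*I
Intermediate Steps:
M = -13162 (M = -5185 - 7977 = -13162)
√(M + t) = √(-13162 + 8842) = √(-4320) = 12*I*√30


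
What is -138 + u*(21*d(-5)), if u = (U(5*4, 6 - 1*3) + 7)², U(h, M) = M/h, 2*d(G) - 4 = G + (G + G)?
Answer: -4834119/800 ≈ -6042.6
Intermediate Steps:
d(G) = 2 + 3*G/2 (d(G) = 2 + (G + (G + G))/2 = 2 + (G + 2*G)/2 = 2 + (3*G)/2 = 2 + 3*G/2)
u = 20449/400 (u = ((6 - 1*3)/((5*4)) + 7)² = ((6 - 3)/20 + 7)² = (3*(1/20) + 7)² = (3/20 + 7)² = (143/20)² = 20449/400 ≈ 51.122)
-138 + u*(21*d(-5)) = -138 + 20449*(21*(2 + (3/2)*(-5)))/400 = -138 + 20449*(21*(2 - 15/2))/400 = -138 + 20449*(21*(-11/2))/400 = -138 + (20449/400)*(-231/2) = -138 - 4723719/800 = -4834119/800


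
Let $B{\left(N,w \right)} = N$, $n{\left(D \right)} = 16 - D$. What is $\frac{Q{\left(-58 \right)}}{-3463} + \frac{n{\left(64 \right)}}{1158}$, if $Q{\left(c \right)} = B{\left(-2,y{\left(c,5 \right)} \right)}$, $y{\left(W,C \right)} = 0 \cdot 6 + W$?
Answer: $- \frac{27318}{668359} \approx -0.040873$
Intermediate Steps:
$y{\left(W,C \right)} = W$ ($y{\left(W,C \right)} = 0 + W = W$)
$Q{\left(c \right)} = -2$
$\frac{Q{\left(-58 \right)}}{-3463} + \frac{n{\left(64 \right)}}{1158} = - \frac{2}{-3463} + \frac{16 - 64}{1158} = \left(-2\right) \left(- \frac{1}{3463}\right) + \left(16 - 64\right) \frac{1}{1158} = \frac{2}{3463} - \frac{8}{193} = - \frac{27318}{668359}$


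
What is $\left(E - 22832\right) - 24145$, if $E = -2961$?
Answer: $-49938$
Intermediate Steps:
$\left(E - 22832\right) - 24145 = \left(-2961 - 22832\right) - 24145 = -25793 - 24145 = -49938$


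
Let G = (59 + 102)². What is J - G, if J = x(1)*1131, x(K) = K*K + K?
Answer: -23659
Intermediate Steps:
x(K) = K + K² (x(K) = K² + K = K + K²)
J = 2262 (J = (1*(1 + 1))*1131 = (1*2)*1131 = 2*1131 = 2262)
G = 25921 (G = 161² = 25921)
J - G = 2262 - 1*25921 = 2262 - 25921 = -23659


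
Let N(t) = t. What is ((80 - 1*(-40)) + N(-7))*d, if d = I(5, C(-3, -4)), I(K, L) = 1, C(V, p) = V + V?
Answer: 113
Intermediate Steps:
C(V, p) = 2*V
d = 1
((80 - 1*(-40)) + N(-7))*d = ((80 - 1*(-40)) - 7)*1 = ((80 + 40) - 7)*1 = (120 - 7)*1 = 113*1 = 113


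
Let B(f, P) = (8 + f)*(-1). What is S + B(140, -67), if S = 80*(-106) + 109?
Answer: -8519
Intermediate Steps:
B(f, P) = -8 - f
S = -8371 (S = -8480 + 109 = -8371)
S + B(140, -67) = -8371 + (-8 - 1*140) = -8371 + (-8 - 140) = -8371 - 148 = -8519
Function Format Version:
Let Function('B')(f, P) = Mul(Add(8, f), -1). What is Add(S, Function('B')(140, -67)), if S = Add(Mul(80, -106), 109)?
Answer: -8519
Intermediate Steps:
Function('B')(f, P) = Add(-8, Mul(-1, f))
S = -8371 (S = Add(-8480, 109) = -8371)
Add(S, Function('B')(140, -67)) = Add(-8371, Add(-8, Mul(-1, 140))) = Add(-8371, Add(-8, -140)) = Add(-8371, -148) = -8519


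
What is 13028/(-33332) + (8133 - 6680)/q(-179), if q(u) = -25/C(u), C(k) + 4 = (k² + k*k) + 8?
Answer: -775943692439/208325 ≈ -3.7247e+6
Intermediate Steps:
C(k) = 4 + 2*k² (C(k) = -4 + ((k² + k*k) + 8) = -4 + ((k² + k²) + 8) = -4 + (2*k² + 8) = -4 + (8 + 2*k²) = 4 + 2*k²)
q(u) = -25/(4 + 2*u²)
13028/(-33332) + (8133 - 6680)/q(-179) = 13028/(-33332) + (8133 - 6680)/((-25/(4 + 2*(-179)²))) = 13028*(-1/33332) + 1453/((-25/(4 + 2*32041))) = -3257/8333 + 1453/((-25/(4 + 64082))) = -3257/8333 + 1453/((-25/64086)) = -3257/8333 + 1453/((-25*1/64086)) = -3257/8333 + 1453/(-25/64086) = -3257/8333 + 1453*(-64086/25) = -3257/8333 - 93116958/25 = -775943692439/208325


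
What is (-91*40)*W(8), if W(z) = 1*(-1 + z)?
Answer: -25480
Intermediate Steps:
W(z) = -1 + z
(-91*40)*W(8) = (-91*40)*(-1 + 8) = -3640*7 = -25480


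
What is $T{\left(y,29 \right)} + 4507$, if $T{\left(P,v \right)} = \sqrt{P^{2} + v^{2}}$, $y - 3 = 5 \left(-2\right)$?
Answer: $4507 + \sqrt{890} \approx 4536.8$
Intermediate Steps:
$y = -7$ ($y = 3 + 5 \left(-2\right) = 3 - 10 = -7$)
$T{\left(y,29 \right)} + 4507 = \sqrt{\left(-7\right)^{2} + 29^{2}} + 4507 = \sqrt{49 + 841} + 4507 = \sqrt{890} + 4507 = 4507 + \sqrt{890}$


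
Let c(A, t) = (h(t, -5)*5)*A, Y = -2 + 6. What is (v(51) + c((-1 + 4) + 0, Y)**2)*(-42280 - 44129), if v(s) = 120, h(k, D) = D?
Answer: -496419705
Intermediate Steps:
Y = 4
c(A, t) = -25*A (c(A, t) = (-5*5)*A = -25*A)
(v(51) + c((-1 + 4) + 0, Y)**2)*(-42280 - 44129) = (120 + (-25*((-1 + 4) + 0))**2)*(-42280 - 44129) = (120 + (-25*(3 + 0))**2)*(-86409) = (120 + (-25*3)**2)*(-86409) = (120 + (-75)**2)*(-86409) = (120 + 5625)*(-86409) = 5745*(-86409) = -496419705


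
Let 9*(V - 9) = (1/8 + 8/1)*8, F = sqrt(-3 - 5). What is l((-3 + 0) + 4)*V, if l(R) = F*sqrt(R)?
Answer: 292*I*sqrt(2)/9 ≈ 45.883*I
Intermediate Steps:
F = 2*I*sqrt(2) (F = sqrt(-8) = 2*I*sqrt(2) ≈ 2.8284*I)
l(R) = 2*I*sqrt(2)*sqrt(R) (l(R) = (2*I*sqrt(2))*sqrt(R) = 2*I*sqrt(2)*sqrt(R))
V = 146/9 (V = 9 + ((1/8 + 8/1)*8)/9 = 9 + ((1*(1/8) + 8*1)*8)/9 = 9 + ((1/8 + 8)*8)/9 = 9 + ((65/8)*8)/9 = 9 + (1/9)*65 = 9 + 65/9 = 146/9 ≈ 16.222)
l((-3 + 0) + 4)*V = (2*I*sqrt(2)*sqrt((-3 + 0) + 4))*(146/9) = (2*I*sqrt(2)*sqrt(-3 + 4))*(146/9) = (2*I*sqrt(2)*sqrt(1))*(146/9) = (2*I*sqrt(2)*1)*(146/9) = (2*I*sqrt(2))*(146/9) = 292*I*sqrt(2)/9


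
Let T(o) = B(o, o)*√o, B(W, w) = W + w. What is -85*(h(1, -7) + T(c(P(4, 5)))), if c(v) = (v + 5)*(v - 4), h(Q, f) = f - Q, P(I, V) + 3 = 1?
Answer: 680 + 9180*I*√2 ≈ 680.0 + 12982.0*I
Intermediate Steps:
P(I, V) = -2 (P(I, V) = -3 + 1 = -2)
c(v) = (-4 + v)*(5 + v) (c(v) = (5 + v)*(-4 + v) = (-4 + v)*(5 + v))
T(o) = 2*o^(3/2) (T(o) = (o + o)*√o = (2*o)*√o = 2*o^(3/2))
-85*(h(1, -7) + T(c(P(4, 5)))) = -85*((-7 - 1*1) + 2*(-20 - 2 + (-2)²)^(3/2)) = -85*((-7 - 1) + 2*(-20 - 2 + 4)^(3/2)) = -85*(-8 + 2*(-18)^(3/2)) = -85*(-8 + 2*(-54*I*√2)) = -85*(-8 - 108*I*√2) = 680 + 9180*I*√2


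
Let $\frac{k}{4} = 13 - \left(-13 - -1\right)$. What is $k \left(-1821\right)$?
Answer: $-182100$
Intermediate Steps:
$k = 100$ ($k = 4 \left(13 - \left(-13 - -1\right)\right) = 4 \left(13 - \left(-13 + 1\right)\right) = 4 \left(13 - -12\right) = 4 \left(13 + 12\right) = 4 \cdot 25 = 100$)
$k \left(-1821\right) = 100 \left(-1821\right) = -182100$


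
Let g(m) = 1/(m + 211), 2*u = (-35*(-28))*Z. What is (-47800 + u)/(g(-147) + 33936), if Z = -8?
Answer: -662016/434381 ≈ -1.5240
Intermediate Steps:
u = -3920 (u = (-35*(-28)*(-8))/2 = (980*(-8))/2 = (½)*(-7840) = -3920)
g(m) = 1/(211 + m)
(-47800 + u)/(g(-147) + 33936) = (-47800 - 3920)/(1/(211 - 147) + 33936) = -51720/(1/64 + 33936) = -51720/2171905/64 = -51720*64/2171905 = -662016/434381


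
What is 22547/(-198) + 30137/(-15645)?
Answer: -119571647/1032570 ≈ -115.80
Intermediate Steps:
22547/(-198) + 30137/(-15645) = 22547*(-1/198) + 30137*(-1/15645) = -22547/198 - 30137/15645 = -119571647/1032570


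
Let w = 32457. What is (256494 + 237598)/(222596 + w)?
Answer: 494092/255053 ≈ 1.9372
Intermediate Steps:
(256494 + 237598)/(222596 + w) = (256494 + 237598)/(222596 + 32457) = 494092/255053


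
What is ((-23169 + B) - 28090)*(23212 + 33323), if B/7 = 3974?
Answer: -1325236935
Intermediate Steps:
B = 27818 (B = 7*3974 = 27818)
((-23169 + B) - 28090)*(23212 + 33323) = ((-23169 + 27818) - 28090)*(23212 + 33323) = (4649 - 28090)*56535 = -23441*56535 = -1325236935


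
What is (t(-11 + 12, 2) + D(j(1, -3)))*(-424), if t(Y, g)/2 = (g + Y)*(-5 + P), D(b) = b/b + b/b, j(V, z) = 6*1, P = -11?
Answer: 39856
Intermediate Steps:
j(V, z) = 6
D(b) = 2 (D(b) = 1 + 1 = 2)
t(Y, g) = -32*Y - 32*g (t(Y, g) = 2*((g + Y)*(-5 - 11)) = 2*((Y + g)*(-16)) = 2*(-16*Y - 16*g) = -32*Y - 32*g)
(t(-11 + 12, 2) + D(j(1, -3)))*(-424) = ((-32*(-11 + 12) - 32*2) + 2)*(-424) = ((-32*1 - 64) + 2)*(-424) = ((-32 - 64) + 2)*(-424) = (-96 + 2)*(-424) = -94*(-424) = 39856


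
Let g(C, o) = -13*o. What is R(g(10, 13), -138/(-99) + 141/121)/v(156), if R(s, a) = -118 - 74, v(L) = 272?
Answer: -12/17 ≈ -0.70588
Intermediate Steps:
R(s, a) = -192
R(g(10, 13), -138/(-99) + 141/121)/v(156) = -192/272 = -192*1/272 = -12/17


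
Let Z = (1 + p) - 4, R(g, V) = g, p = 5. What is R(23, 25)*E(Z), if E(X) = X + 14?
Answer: 368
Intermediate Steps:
Z = 2 (Z = (1 + 5) - 4 = 6 - 4 = 2)
E(X) = 14 + X
R(23, 25)*E(Z) = 23*(14 + 2) = 23*16 = 368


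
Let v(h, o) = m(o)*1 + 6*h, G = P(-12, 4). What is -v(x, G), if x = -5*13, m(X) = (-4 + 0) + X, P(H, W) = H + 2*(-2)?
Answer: 410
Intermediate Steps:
P(H, W) = -4 + H (P(H, W) = H - 4 = -4 + H)
G = -16 (G = -4 - 12 = -16)
m(X) = -4 + X
x = -65
v(h, o) = -4 + o + 6*h (v(h, o) = (-4 + o)*1 + 6*h = (-4 + o) + 6*h = -4 + o + 6*h)
-v(x, G) = -(-4 - 16 + 6*(-65)) = -(-4 - 16 - 390) = -1*(-410) = 410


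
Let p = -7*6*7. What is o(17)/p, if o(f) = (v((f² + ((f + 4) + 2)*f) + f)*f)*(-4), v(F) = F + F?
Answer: 47396/147 ≈ 322.42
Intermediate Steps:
p = -294 (p = -42*7 = -294)
v(F) = 2*F
o(f) = -4*f*(2*f + 2*f² + 2*f*(6 + f)) (o(f) = ((2*((f² + ((f + 4) + 2)*f) + f))*f)*(-4) = ((2*((f² + ((4 + f) + 2)*f) + f))*f)*(-4) = ((2*((f² + (6 + f)*f) + f))*f)*(-4) = ((2*((f² + f*(6 + f)) + f))*f)*(-4) = ((2*(f + f² + f*(6 + f)))*f)*(-4) = ((2*f + 2*f² + 2*f*(6 + f))*f)*(-4) = (f*(2*f + 2*f² + 2*f*(6 + f)))*(-4) = -4*f*(2*f + 2*f² + 2*f*(6 + f)))
o(17)/p = (17²*(-56 - 16*17))/(-294) = (289*(-56 - 272))*(-1/294) = (289*(-328))*(-1/294) = -94792*(-1/294) = 47396/147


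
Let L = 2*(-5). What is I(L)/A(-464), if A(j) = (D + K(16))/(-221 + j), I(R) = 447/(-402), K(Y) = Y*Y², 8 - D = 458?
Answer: 102065/488564 ≈ 0.20891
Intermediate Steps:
D = -450 (D = 8 - 1*458 = 8 - 458 = -450)
K(Y) = Y³
L = -10
I(R) = -149/134 (I(R) = 447*(-1/402) = -149/134)
A(j) = 3646/(-221 + j) (A(j) = (-450 + 16³)/(-221 + j) = (-450 + 4096)/(-221 + j) = 3646/(-221 + j))
I(L)/A(-464) = -149/(134*(3646/(-221 - 464))) = -149/(134*(3646/(-685))) = -149/(134*(3646*(-1/685))) = -149/(134*(-3646/685)) = -149/134*(-685/3646) = 102065/488564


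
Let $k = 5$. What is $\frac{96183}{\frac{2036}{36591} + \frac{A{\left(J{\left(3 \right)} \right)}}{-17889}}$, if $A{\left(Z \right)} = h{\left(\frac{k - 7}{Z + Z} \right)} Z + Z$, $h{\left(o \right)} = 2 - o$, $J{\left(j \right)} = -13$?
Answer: $\frac{20986373928339}{12604154} \approx 1.665 \cdot 10^{6}$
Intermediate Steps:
$A{\left(Z \right)} = Z + Z \left(2 + \frac{1}{Z}\right)$ ($A{\left(Z \right)} = \left(2 - \frac{5 - 7}{Z + Z}\right) Z + Z = \left(2 - - \frac{2}{2 Z}\right) Z + Z = \left(2 - - 2 \frac{1}{2 Z}\right) Z + Z = \left(2 - - \frac{1}{Z}\right) Z + Z = \left(2 + \frac{1}{Z}\right) Z + Z = Z \left(2 + \frac{1}{Z}\right) + Z = Z + Z \left(2 + \frac{1}{Z}\right)$)
$\frac{96183}{\frac{2036}{36591} + \frac{A{\left(J{\left(3 \right)} \right)}}{-17889}} = \frac{96183}{\frac{2036}{36591} + \frac{1 + 3 \left(-13\right)}{-17889}} = \frac{96183}{2036 \cdot \frac{1}{36591} + \left(1 - 39\right) \left(- \frac{1}{17889}\right)} = \frac{96183}{\frac{2036}{36591} - - \frac{38}{17889}} = \frac{96183}{\frac{2036}{36591} + \frac{38}{17889}} = \frac{96183}{\frac{12604154}{218192133}} = 96183 \cdot \frac{218192133}{12604154} = \frac{20986373928339}{12604154}$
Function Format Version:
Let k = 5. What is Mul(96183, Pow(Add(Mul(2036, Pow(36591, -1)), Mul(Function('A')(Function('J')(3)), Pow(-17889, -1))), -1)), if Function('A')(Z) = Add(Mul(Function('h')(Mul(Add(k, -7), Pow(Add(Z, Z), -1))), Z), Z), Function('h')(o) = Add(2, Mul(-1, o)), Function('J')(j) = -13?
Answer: Rational(20986373928339, 12604154) ≈ 1.6650e+6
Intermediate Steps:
Function('A')(Z) = Add(Z, Mul(Z, Add(2, Pow(Z, -1)))) (Function('A')(Z) = Add(Mul(Add(2, Mul(-1, Mul(Add(5, -7), Pow(Add(Z, Z), -1)))), Z), Z) = Add(Mul(Add(2, Mul(-1, Mul(-2, Pow(Mul(2, Z), -1)))), Z), Z) = Add(Mul(Add(2, Mul(-1, Mul(-2, Mul(Rational(1, 2), Pow(Z, -1))))), Z), Z) = Add(Mul(Add(2, Mul(-1, Mul(-1, Pow(Z, -1)))), Z), Z) = Add(Mul(Add(2, Pow(Z, -1)), Z), Z) = Add(Mul(Z, Add(2, Pow(Z, -1))), Z) = Add(Z, Mul(Z, Add(2, Pow(Z, -1)))))
Mul(96183, Pow(Add(Mul(2036, Pow(36591, -1)), Mul(Function('A')(Function('J')(3)), Pow(-17889, -1))), -1)) = Mul(96183, Pow(Add(Mul(2036, Pow(36591, -1)), Mul(Add(1, Mul(3, -13)), Pow(-17889, -1))), -1)) = Mul(96183, Pow(Add(Mul(2036, Rational(1, 36591)), Mul(Add(1, -39), Rational(-1, 17889))), -1)) = Mul(96183, Pow(Add(Rational(2036, 36591), Mul(-38, Rational(-1, 17889))), -1)) = Mul(96183, Pow(Add(Rational(2036, 36591), Rational(38, 17889)), -1)) = Mul(96183, Pow(Rational(12604154, 218192133), -1)) = Mul(96183, Rational(218192133, 12604154)) = Rational(20986373928339, 12604154)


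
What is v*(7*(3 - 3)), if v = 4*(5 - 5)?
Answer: 0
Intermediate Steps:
v = 0 (v = 4*0 = 0)
v*(7*(3 - 3)) = 0*(7*(3 - 3)) = 0*(7*0) = 0*0 = 0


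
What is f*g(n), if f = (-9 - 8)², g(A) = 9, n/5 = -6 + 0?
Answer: 2601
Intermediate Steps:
n = -30 (n = 5*(-6 + 0) = 5*(-6) = -30)
f = 289 (f = (-17)² = 289)
f*g(n) = 289*9 = 2601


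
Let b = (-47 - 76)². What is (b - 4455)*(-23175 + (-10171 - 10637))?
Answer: -469474542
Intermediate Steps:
b = 15129 (b = (-123)² = 15129)
(b - 4455)*(-23175 + (-10171 - 10637)) = (15129 - 4455)*(-23175 + (-10171 - 10637)) = 10674*(-23175 - 20808) = 10674*(-43983) = -469474542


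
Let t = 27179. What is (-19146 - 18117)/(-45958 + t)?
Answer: 37263/18779 ≈ 1.9843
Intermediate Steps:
(-19146 - 18117)/(-45958 + t) = (-19146 - 18117)/(-45958 + 27179) = -37263/(-18779) = -37263*(-1/18779) = 37263/18779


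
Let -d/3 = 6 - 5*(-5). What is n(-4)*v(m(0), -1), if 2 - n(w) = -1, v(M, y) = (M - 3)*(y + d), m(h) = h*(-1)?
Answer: 846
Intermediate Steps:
d = -93 (d = -3*(6 - 5*(-5)) = -3*(6 + 25) = -3*31 = -93)
m(h) = -h
v(M, y) = (-93 + y)*(-3 + M) (v(M, y) = (M - 3)*(y - 93) = (-3 + M)*(-93 + y) = (-93 + y)*(-3 + M))
n(w) = 3 (n(w) = 2 - 1*(-1) = 2 + 1 = 3)
n(-4)*v(m(0), -1) = 3*(279 - (-93)*0 - 3*(-1) - 1*0*(-1)) = 3*(279 - 93*0 + 3 + 0*(-1)) = 3*(279 + 0 + 3 + 0) = 3*282 = 846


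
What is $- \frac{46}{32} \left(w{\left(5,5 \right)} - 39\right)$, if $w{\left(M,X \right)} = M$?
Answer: $\frac{391}{8} \approx 48.875$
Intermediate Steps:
$- \frac{46}{32} \left(w{\left(5,5 \right)} - 39\right) = - \frac{46}{32} \left(5 - 39\right) = \left(-46\right) \frac{1}{32} \left(-34\right) = \left(- \frac{23}{16}\right) \left(-34\right) = \frac{391}{8}$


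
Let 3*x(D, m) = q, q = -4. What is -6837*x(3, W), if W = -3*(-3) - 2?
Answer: 9116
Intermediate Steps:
W = 7 (W = 9 - 2 = 7)
x(D, m) = -4/3 (x(D, m) = (1/3)*(-4) = -4/3)
-6837*x(3, W) = -6837*(-4/3) = 9116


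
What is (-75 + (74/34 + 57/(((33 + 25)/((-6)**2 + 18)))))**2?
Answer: 94848121/243049 ≈ 390.24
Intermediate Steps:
(-75 + (74/34 + 57/(((33 + 25)/((-6)**2 + 18)))))**2 = (-75 + (74*(1/34) + 57/((58/(36 + 18)))))**2 = (-75 + (37/17 + 57/((58/54))))**2 = (-75 + (37/17 + 57/((58*(1/54)))))**2 = (-75 + (37/17 + 57/(29/27)))**2 = (-75 + (37/17 + 57*(27/29)))**2 = (-75 + (37/17 + 1539/29))**2 = (-75 + 27236/493)**2 = (-9739/493)**2 = 94848121/243049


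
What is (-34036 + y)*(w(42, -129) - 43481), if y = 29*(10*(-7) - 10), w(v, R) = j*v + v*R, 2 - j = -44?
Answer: 1707532252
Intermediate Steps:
j = 46 (j = 2 - 1*(-44) = 2 + 44 = 46)
w(v, R) = 46*v + R*v (w(v, R) = 46*v + v*R = 46*v + R*v)
y = -2320 (y = 29*(-70 - 10) = 29*(-80) = -2320)
(-34036 + y)*(w(42, -129) - 43481) = (-34036 - 2320)*(42*(46 - 129) - 43481) = -36356*(42*(-83) - 43481) = -36356*(-3486 - 43481) = -36356*(-46967) = 1707532252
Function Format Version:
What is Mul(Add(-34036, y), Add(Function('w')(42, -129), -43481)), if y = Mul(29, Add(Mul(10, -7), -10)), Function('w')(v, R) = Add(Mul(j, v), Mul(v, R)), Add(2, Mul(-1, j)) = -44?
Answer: 1707532252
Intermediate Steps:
j = 46 (j = Add(2, Mul(-1, -44)) = Add(2, 44) = 46)
Function('w')(v, R) = Add(Mul(46, v), Mul(R, v)) (Function('w')(v, R) = Add(Mul(46, v), Mul(v, R)) = Add(Mul(46, v), Mul(R, v)))
y = -2320 (y = Mul(29, Add(-70, -10)) = Mul(29, -80) = -2320)
Mul(Add(-34036, y), Add(Function('w')(42, -129), -43481)) = Mul(Add(-34036, -2320), Add(Mul(42, Add(46, -129)), -43481)) = Mul(-36356, Add(Mul(42, -83), -43481)) = Mul(-36356, Add(-3486, -43481)) = Mul(-36356, -46967) = 1707532252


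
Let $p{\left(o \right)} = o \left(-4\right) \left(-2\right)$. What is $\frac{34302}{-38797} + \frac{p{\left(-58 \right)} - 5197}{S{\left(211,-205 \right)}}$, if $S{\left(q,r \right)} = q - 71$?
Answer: $- \frac{224432097}{5431580} \approx -41.32$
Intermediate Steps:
$p{\left(o \right)} = 8 o$ ($p{\left(o \right)} = - 4 o \left(-2\right) = 8 o$)
$S{\left(q,r \right)} = -71 + q$ ($S{\left(q,r \right)} = q - 71 = -71 + q$)
$\frac{34302}{-38797} + \frac{p{\left(-58 \right)} - 5197}{S{\left(211,-205 \right)}} = \frac{34302}{-38797} + \frac{8 \left(-58\right) - 5197}{-71 + 211} = 34302 \left(- \frac{1}{38797}\right) + \frac{-464 - 5197}{140} = - \frac{34302}{38797} - \frac{5661}{140} = - \frac{224432097}{5431580}$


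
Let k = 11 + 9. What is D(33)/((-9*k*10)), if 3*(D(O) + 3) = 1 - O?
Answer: 41/5400 ≈ 0.0075926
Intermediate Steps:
D(O) = -8/3 - O/3 (D(O) = -3 + (1 - O)/3 = -3 + (⅓ - O/3) = -8/3 - O/3)
k = 20
D(33)/((-9*k*10)) = (-8/3 - ⅓*33)/((-9*20*10)) = (-8/3 - 11)/((-180*10)) = -41/3/(-1800) = -41/3*(-1/1800) = 41/5400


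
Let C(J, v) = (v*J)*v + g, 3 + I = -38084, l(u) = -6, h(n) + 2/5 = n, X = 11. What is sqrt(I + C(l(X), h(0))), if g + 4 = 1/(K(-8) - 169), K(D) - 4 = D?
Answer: 2*I*sqrt(7125340274)/865 ≈ 195.17*I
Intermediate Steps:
K(D) = 4 + D
h(n) = -2/5 + n
I = -38087 (I = -3 - 38084 = -38087)
g = -693/173 (g = -4 + 1/((4 - 8) - 169) = -4 + 1/(-4 - 169) = -4 + 1/(-173) = -4 - 1/173 = -693/173 ≈ -4.0058)
C(J, v) = -693/173 + J*v**2 (C(J, v) = (v*J)*v - 693/173 = (J*v)*v - 693/173 = J*v**2 - 693/173 = -693/173 + J*v**2)
sqrt(I + C(l(X), h(0))) = sqrt(-38087 + (-693/173 - 6*(-2/5 + 0)**2)) = sqrt(-38087 + (-693/173 - 6*(-2/5)**2)) = sqrt(-38087 + (-693/173 - 6*4/25)) = sqrt(-38087 + (-693/173 - 24/25)) = sqrt(-38087 - 21477/4325) = sqrt(-164747752/4325) = 2*I*sqrt(7125340274)/865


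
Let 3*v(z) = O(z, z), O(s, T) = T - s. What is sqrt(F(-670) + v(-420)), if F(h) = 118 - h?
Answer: 2*sqrt(197) ≈ 28.071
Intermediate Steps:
v(z) = 0 (v(z) = (z - z)/3 = (1/3)*0 = 0)
sqrt(F(-670) + v(-420)) = sqrt((118 - 1*(-670)) + 0) = sqrt((118 + 670) + 0) = sqrt(788 + 0) = sqrt(788) = 2*sqrt(197)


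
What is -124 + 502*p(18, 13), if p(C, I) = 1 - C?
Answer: -8658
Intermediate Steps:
-124 + 502*p(18, 13) = -124 + 502*(1 - 1*18) = -124 + 502*(1 - 18) = -124 + 502*(-17) = -124 - 8534 = -8658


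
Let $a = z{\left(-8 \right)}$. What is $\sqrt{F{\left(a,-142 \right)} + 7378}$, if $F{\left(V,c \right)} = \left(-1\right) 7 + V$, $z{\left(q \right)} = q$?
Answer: $\sqrt{7363} \approx 85.808$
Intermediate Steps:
$a = -8$
$F{\left(V,c \right)} = -7 + V$
$\sqrt{F{\left(a,-142 \right)} + 7378} = \sqrt{\left(-7 - 8\right) + 7378} = \sqrt{-15 + 7378} = \sqrt{7363}$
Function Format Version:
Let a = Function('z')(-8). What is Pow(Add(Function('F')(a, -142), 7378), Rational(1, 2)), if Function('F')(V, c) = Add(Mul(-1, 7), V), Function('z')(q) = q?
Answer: Pow(7363, Rational(1, 2)) ≈ 85.808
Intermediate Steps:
a = -8
Function('F')(V, c) = Add(-7, V)
Pow(Add(Function('F')(a, -142), 7378), Rational(1, 2)) = Pow(Add(Add(-7, -8), 7378), Rational(1, 2)) = Pow(Add(-15, 7378), Rational(1, 2)) = Pow(7363, Rational(1, 2))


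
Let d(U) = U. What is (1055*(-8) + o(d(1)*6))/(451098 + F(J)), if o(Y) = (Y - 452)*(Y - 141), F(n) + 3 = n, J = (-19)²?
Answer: 25885/225728 ≈ 0.11467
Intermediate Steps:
J = 361
F(n) = -3 + n
o(Y) = (-452 + Y)*(-141 + Y)
(1055*(-8) + o(d(1)*6))/(451098 + F(J)) = (1055*(-8) + (63732 + (1*6)² - 593*6))/(451098 + (-3 + 361)) = (-8440 + (63732 + 6² - 593*6))/(451098 + 358) = (-8440 + (63732 + 36 - 3558))/451456 = (-8440 + 60210)*(1/451456) = 51770*(1/451456) = 25885/225728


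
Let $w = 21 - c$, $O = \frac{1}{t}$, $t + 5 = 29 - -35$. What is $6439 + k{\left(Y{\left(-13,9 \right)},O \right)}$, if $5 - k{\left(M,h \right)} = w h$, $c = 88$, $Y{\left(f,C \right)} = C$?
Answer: $\frac{380263}{59} \approx 6445.1$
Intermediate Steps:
$t = 59$ ($t = -5 + \left(29 - -35\right) = -5 + \left(29 + 35\right) = -5 + 64 = 59$)
$O = \frac{1}{59} \approx 0.016949$
$w = -67$ ($w = 21 - 88 = -67$)
$k{\left(M,h \right)} = 5 + 67 h$ ($k{\left(M,h \right)} = 5 - - 67 h = 5 + 67 h$)
$6439 + k{\left(Y{\left(-13,9 \right)},O \right)} = 6439 + \left(5 + 67 \cdot \frac{1}{59}\right) = 6439 + \left(5 + \frac{67}{59}\right) = 6439 + \frac{362}{59} = \frac{380263}{59}$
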